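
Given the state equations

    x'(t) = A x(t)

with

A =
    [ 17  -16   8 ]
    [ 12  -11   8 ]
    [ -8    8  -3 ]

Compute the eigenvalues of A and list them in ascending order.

det(sI - A) = s^3 - (tr A)s^2 + (M11 + M22 + M33)s - det A, where Mii is the 2×2 principal minor of A obtained by deleting row i and column i.
tr A = 17 + (-11) + (-3) = 3; M11 = (-11)·(-3) - 8·8 = 33 - 64 = -31; M22 = 17·(-3) - 8·(-8) = -51 - (-64) = 13; M33 = 17·(-11) - (-16)·12 = -187 - (-192) = 5; sum of minors = -13.
det A = 17·((-11)·(-3) - 8·8) - (-16)·(12·(-3) - 8·(-8)) + 8·(12·8 - (-11)·(-8)) = 17·(-31) - (-16)·28 + 8·8 = -15.
So p(s) = det(sI - A) = s^3 - 3s^2 - 13s + 15.
Rational-root test: any integer root divides 15. Testing small divisors, s = 1 works: p(1) = 1 + (-3) + (-13) + 15 = 0, so (s - 1) is a factor.
Dividing, p(s) = (s - 1)(s^2 - 2s - 15).
Factor s^2 - 2s - 15: two numbers with sum 2 and product -15 are 5 and -3, so s^2 - 2s - 15 = (s - 5)(s + 3).
Hence p(s) = (s - 5) (s - 1) (s + 3), with roots -3, 1, 5.
At least one eigenvalue has non-negative real part, so the system is not asymptotically stable.

-3, 1, 5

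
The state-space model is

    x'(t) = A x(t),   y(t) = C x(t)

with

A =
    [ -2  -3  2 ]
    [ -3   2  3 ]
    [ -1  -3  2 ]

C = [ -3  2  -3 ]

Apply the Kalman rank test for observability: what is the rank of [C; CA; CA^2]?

3

CA = [[3, 22, -6]]
CA^2 = [[-66, 53, 60]]
Observability matrix O = [C; CA; CA^2] = [[-3, 2, -3], [3, 22, -6], [-66, 53, 60]]
det(O) = (-3)·(22·60 - (-6)·53) - 2·(3·60 - (-6)·(-66)) + (-3)·(3·53 - 22·(-66)) = (-3)·1638 - 2·(-216) + (-3)·1611 = -9315 ≠ 0, so rank(O) = 3.
rank(O) = 3 = n, so the pair (A, C) is completely observable.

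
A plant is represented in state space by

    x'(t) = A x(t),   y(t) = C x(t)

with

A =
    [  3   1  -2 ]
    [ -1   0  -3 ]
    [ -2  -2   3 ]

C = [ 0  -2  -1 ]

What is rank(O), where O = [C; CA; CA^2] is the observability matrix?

CA = [[4, 2, 3]]
CA^2 = [[4, -2, -5]]
Observability matrix O = [C; CA; CA^2] = [[0, -2, -1], [4, 2, 3], [4, -2, -5]]
det(O) = 0·(2·(-5) - 3·(-2)) - (-2)·(4·(-5) - 3·4) + (-1)·(4·(-2) - 2·4) = 0·(-4) - (-2)·(-32) + (-1)·(-16) = -48 ≠ 0, so rank(O) = 3.
rank(O) = 3 = n, so the pair (A, C) is completely observable.

3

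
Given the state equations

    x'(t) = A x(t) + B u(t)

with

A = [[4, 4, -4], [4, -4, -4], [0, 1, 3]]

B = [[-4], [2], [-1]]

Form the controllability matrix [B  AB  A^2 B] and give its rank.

AB = [[-4], [-20], [-1]]
A^2B = [[-92], [68], [-23]]
Controllability matrix C = [B  AB  A^2B] = [[-4, -4, -92], [2, -20, 68], [-1, -1, -23]]
The rows r1, r2, r3 of C are linearly dependent: -r1 + 4·r3 = 0 (check each entry), so rank(C) ≤ 2.
The 2×2 minor from rows 1, 2, columns 1, 2 is (-4)·(-20) - (-4)·2 = 80 - (-8) = 88 ≠ 0, so rank(C) = 2.
rank(C) = 2 < n = 3, so the pair (A, B) is not completely controllable.

2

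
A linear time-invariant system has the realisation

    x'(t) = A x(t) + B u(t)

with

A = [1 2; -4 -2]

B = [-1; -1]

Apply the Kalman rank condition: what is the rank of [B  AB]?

AB = [[-3], [6]]
Controllability matrix C = [B  AB] = [[-1, -3], [-1, 6]]
det(C) = (-1)·6 - (-3)·(-1) = -6 - 3 = -9 ≠ 0, so rank(C) = 2.
rank(C) = 2 = n, so the pair (A, B) is completely controllable.

2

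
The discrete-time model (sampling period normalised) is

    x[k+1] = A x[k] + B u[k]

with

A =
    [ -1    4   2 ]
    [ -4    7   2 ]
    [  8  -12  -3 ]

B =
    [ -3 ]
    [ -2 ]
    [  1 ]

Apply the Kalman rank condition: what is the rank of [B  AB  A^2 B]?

2

AB = [[-3], [0], [-3]]
A^2B = [[-3], [6], [-15]]
Controllability matrix C = [B  AB  A^2B] = [[-3, -3, -3], [-2, 0, 6], [1, -3, -15]]
The rows r1, r2, r3 of C are linearly dependent: -r1 + 2·r2 + r3 = 0 (check each entry), so rank(C) ≤ 2.
The 2×2 minor from rows 1, 2, columns 1, 2 is (-3)·0 - (-3)·(-2) = 0 - 6 = -6 ≠ 0, so rank(C) = 2.
rank(C) = 2 < n = 3, so the pair (A, B) is not completely controllable.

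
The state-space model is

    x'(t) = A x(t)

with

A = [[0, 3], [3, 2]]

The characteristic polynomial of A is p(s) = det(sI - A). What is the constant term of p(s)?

For a 2×2 matrix, det(sI - A) = s^2 - (tr A)s + det A.
tr A = 2, det A = -9.
So p(s) = s^2 - 2s - 9.
The constant term is -9.

-9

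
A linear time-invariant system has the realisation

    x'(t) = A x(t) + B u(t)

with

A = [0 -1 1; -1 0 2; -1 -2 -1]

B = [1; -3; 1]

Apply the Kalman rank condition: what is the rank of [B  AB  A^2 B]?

3

AB = [[4], [1], [4]]
A^2B = [[3], [4], [-10]]
Controllability matrix C = [B  AB  A^2B] = [[1, 4, 3], [-3, 1, 4], [1, 4, -10]]
det(C) = 1·(1·(-10) - 4·4) - 4·((-3)·(-10) - 4·1) + 3·((-3)·4 - 1·1) = 1·(-26) - 4·26 + 3·(-13) = -169 ≠ 0, so rank(C) = 3.
rank(C) = 3 = n, so the pair (A, B) is completely controllable.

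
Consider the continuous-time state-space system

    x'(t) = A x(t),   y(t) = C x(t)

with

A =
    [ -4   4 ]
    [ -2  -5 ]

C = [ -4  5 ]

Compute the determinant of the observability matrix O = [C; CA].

134

CA = [[6, -41]]
Observability matrix O = [C; CA] = [[-4, 5], [6, -41]]
det(O) = (-4)·(-41) - 5·6 = 164 - 30 = 134
Since det(O) ≠ 0, rank(O) = 2 and the system is completely observable.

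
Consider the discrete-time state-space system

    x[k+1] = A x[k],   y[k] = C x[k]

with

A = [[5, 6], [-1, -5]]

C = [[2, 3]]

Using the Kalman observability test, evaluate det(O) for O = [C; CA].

-27

CA = [[7, -3]]
Observability matrix O = [C; CA] = [[2, 3], [7, -3]]
det(O) = 2·(-3) - 3·7 = -6 - 21 = -27
Since det(O) ≠ 0, rank(O) = 2 and the system is completely observable.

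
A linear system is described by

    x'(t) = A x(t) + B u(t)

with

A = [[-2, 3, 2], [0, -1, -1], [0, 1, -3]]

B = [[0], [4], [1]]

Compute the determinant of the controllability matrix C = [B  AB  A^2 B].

AB = [[14], [-5], [1]]
A^2B = [[-41], [4], [-8]]
Controllability matrix C = [B  AB  A^2B] = [[0, 14, -41], [4, -5, 4], [1, 1, -8]]
Expanding along the first row, det(C) = 0·((-5)·(-8) - 4·1) - 14·(4·(-8) - 4·1) + (-41)·(4·1 - (-5)·1) = 0·36 - 14·(-36) + (-41)·9 = 135
Since det(C) ≠ 0, rank(C) = 3 and the system is completely controllable.

135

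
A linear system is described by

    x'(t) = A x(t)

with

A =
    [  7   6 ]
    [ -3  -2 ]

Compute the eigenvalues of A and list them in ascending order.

det(sI - A) = s^2 - (tr A)s + det A, with tr A = 7 + (-2) = 5 and det A = 7·(-2) - 6·(-3) = -14 - (-18) = 4.
So p(s) = det(sI - A) = s^2 - 5s + 4.
Factor s^2 - 5s + 4: two numbers with sum 5 and product 4 are 4 and 1, so s^2 - 5s + 4 = (s - 4)(s - 1).
Hence p(s) = (s - 4) (s - 1), with roots 1, 4.
At least one eigenvalue has non-negative real part, so the system is not asymptotically stable.

1, 4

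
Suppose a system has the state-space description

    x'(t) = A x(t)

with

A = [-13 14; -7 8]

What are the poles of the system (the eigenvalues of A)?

-6, 1

det(sI - A) = s^2 - (tr A)s + det A, with tr A = (-13) + 8 = -5 and det A = (-13)·8 - 14·(-7) = -104 - (-98) = -6.
So p(s) = det(sI - A) = s^2 + 5s - 6.
Factor s^2 + 5s - 6: two numbers with sum -5 and product -6 are 1 and -6, so s^2 + 5s - 6 = (s - 1)(s + 6).
Hence p(s) = (s - 1) (s + 6), with roots -6, 1.
At least one eigenvalue has non-negative real part, so the system is not asymptotically stable.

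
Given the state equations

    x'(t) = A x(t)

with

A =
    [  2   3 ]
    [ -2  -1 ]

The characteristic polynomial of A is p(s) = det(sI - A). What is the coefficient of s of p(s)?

-1

For a 2×2 matrix, det(sI - A) = s^2 - (tr A)s + det A.
tr A = 1, det A = 4.
So p(s) = s^2 - s + 4.
The coefficient of s is -1.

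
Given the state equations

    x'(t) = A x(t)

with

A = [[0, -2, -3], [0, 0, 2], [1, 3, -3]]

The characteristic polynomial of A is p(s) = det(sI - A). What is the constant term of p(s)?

Expand det(sI - A) for the 3×3 matrix.
p(s) = s^3 + 3s^2 - 3s + 4.
(Check: constant term = det(-A) = (-1)^3 det A = 4; coefficient of s^2 = -tr A = 3.)
The constant term is 4.

4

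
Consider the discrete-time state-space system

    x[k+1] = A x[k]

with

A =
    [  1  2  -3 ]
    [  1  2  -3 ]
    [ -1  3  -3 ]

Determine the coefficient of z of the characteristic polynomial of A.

-3

Expand det(zI - A) for the 3×3 matrix.
p(z) = z^3 - 3z.
(Check: constant term = det(-A) = (-1)^3 det A = 0; coefficient of z^2 = -tr A = 0.)
The coefficient of z is -3.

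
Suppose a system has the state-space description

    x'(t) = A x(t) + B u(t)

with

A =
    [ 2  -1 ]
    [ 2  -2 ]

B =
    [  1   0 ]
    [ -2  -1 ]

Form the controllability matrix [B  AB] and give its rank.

AB = [[4, 1], [6, 2]]
Controllability matrix C = [B  AB] = [[1, 0, 4, 1], [-2, -1, 6, 2]]
Take the 2×2 submatrix of C formed by columns 1, 2: [[1, 0], [-2, -1]]. Its determinant is 1·(-1) - 0·(-2) = -1 - 0 = -1 ≠ 0.
So rank(C) ≥ 2; since C has 2 rows, rank(C) = 2.
rank(C) = 2 = n, so the pair (A, B) is completely controllable.

2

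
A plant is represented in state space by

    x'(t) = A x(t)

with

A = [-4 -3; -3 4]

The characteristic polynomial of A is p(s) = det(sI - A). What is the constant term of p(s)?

-25

For a 2×2 matrix, det(sI - A) = s^2 - (tr A)s + det A.
tr A = 0, det A = -25.
So p(s) = s^2 - 25.
The constant term is -25.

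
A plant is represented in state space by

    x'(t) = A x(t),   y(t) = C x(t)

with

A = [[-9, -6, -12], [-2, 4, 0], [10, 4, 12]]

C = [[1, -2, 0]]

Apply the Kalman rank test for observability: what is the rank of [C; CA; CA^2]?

2

CA = [[-5, -14, -12]]
CA^2 = [[-47, -74, -84]]
Observability matrix O = [C; CA; CA^2] = [[1, -2, 0], [-5, -14, -12], [-47, -74, -84]]
The columns c1, c2, c3 of O are linearly dependent: -2·c1 - c2 + 2·c3 = 0 (check each entry), so rank(O) ≤ 2.
The 2×2 minor from rows 1, 2, columns 1, 2 is 1·(-14) - (-2)·(-5) = -14 - 10 = -24 ≠ 0, so rank(O) = 2.
rank(O) = 2 < n = 3, so the pair (A, C) is not completely observable.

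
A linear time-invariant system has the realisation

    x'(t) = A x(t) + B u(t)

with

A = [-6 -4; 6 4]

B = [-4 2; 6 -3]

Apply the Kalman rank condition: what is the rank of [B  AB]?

AB = [[0, 0], [0, 0]]
Controllability matrix C = [B  AB] = [[-4, 2, 0, 0], [6, -3, 0, 0]]
Every column of C is a scalar multiple of column 1 = [-4, 6] (multipliers 1, -1/2, 0, 0), so the columns span a one-dimensional space.
C ≠ 0, hence rank(C) = 1.
rank(C) = 1 < n = 2, so the pair (A, B) is not completely controllable.

1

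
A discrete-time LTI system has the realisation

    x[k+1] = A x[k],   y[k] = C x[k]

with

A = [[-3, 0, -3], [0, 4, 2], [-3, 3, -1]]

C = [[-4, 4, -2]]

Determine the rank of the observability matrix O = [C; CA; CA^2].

3

CA = [[18, 10, 22]]
CA^2 = [[-120, 106, -56]]
Observability matrix O = [C; CA; CA^2] = [[-4, 4, -2], [18, 10, 22], [-120, 106, -56]]
det(O) = (-4)·(10·(-56) - 22·106) - 4·(18·(-56) - 22·(-120)) + (-2)·(18·106 - 10·(-120)) = (-4)·(-2892) - 4·1632 + (-2)·3108 = -1176 ≠ 0, so rank(O) = 3.
rank(O) = 3 = n, so the pair (A, C) is completely observable.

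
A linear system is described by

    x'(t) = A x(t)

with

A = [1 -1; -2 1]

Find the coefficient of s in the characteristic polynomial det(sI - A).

For a 2×2 matrix, det(sI - A) = s^2 - (tr A)s + det A.
tr A = 2, det A = -1.
So p(s) = s^2 - 2s - 1.
The coefficient of s is -2.

-2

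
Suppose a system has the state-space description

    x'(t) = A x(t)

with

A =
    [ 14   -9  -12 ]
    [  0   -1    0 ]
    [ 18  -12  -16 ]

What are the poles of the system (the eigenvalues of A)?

-4, -1, 2

det(sI - A) = s^3 - (tr A)s^2 + (M11 + M22 + M33)s - det A, where Mii is the 2×2 principal minor of A obtained by deleting row i and column i.
tr A = 14 + (-1) + (-16) = -3; M11 = (-1)·(-16) - 0·(-12) = 16 - 0 = 16; M22 = 14·(-16) - (-12)·18 = -224 - (-216) = -8; M33 = 14·(-1) - (-9)·0 = -14 - 0 = -14; sum of minors = -6.
det A = 14·((-1)·(-16) - 0·(-12)) - (-9)·(0·(-16) - 0·18) + (-12)·(0·(-12) - (-1)·18) = 14·16 - (-9)·0 + (-12)·18 = 8.
So p(s) = det(sI - A) = s^3 + 3s^2 - 6s - 8.
Rational-root test: any integer root divides -8. Testing small divisors, s = -1 works: p(-1) = -1 + 3 + 6 + (-8) = 0, so (s + 1) is a factor.
Dividing, p(s) = (s + 1)(s^2 + 2s - 8).
Factor s^2 + 2s - 8: two numbers with sum -2 and product -8 are 2 and -4, so s^2 + 2s - 8 = (s - 2)(s + 4).
Hence p(s) = (s - 2) (s + 1) (s + 4), with roots -4, -1, 2.
At least one eigenvalue has non-negative real part, so the system is not asymptotically stable.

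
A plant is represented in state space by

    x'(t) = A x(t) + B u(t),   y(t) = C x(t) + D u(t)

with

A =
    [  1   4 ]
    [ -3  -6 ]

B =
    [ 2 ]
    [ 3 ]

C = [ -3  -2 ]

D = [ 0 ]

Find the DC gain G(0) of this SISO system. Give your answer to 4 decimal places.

-9.0000

G(0) = C(-A)^{-1}B + D = -C A^{-1} B + D.
det A = 6, so A^{-1} = (1/6)·adj(A) = [[-1, -2/3], [1/2, 1/6]]
A^{-1} B = [-4, 3/2]^T
C A^{-1} B = 9
G(0) = D - C A^{-1} B = 0 - (9) = -9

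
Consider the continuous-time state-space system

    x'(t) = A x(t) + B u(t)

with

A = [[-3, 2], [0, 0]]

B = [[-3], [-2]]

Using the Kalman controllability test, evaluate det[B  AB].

AB = [[5], [0]]
Controllability matrix C = [B  AB] = [[-3, 5], [-2, 0]]
det(C) = (-3)·0 - 5·(-2) = 0 - (-10) = 10
Since det(C) ≠ 0, rank(C) = 2 and the system is completely controllable.

10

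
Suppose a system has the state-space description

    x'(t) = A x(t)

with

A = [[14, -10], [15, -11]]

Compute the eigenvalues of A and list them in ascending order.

det(sI - A) = s^2 - (tr A)s + det A, with tr A = 14 + (-11) = 3 and det A = 14·(-11) - (-10)·15 = -154 - (-150) = -4.
So p(s) = det(sI - A) = s^2 - 3s - 4.
Factor s^2 - 3s - 4: two numbers with sum 3 and product -4 are 4 and -1, so s^2 - 3s - 4 = (s - 4)(s + 1).
Hence p(s) = (s - 4) (s + 1), with roots -1, 4.
At least one eigenvalue has non-negative real part, so the system is not asymptotically stable.

-1, 4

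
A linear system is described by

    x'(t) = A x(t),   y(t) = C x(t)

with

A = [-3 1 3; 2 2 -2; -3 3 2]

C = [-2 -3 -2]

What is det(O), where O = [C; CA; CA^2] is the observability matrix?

2972

CA = [[6, -14, -4]]
CA^2 = [[-34, -34, 38]]
Observability matrix O = [C; CA; CA^2] = [[-2, -3, -2], [6, -14, -4], [-34, -34, 38]]
Expanding along the first row, det(O) = (-2)·((-14)·38 - (-4)·(-34)) - (-3)·(6·38 - (-4)·(-34)) + (-2)·(6·(-34) - (-14)·(-34)) = (-2)·(-668) - (-3)·92 + (-2)·(-680) = 2972
Since det(O) ≠ 0, rank(O) = 3 and the system is completely observable.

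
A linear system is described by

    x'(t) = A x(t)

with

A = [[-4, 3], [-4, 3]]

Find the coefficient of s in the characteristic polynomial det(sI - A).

1

For a 2×2 matrix, det(sI - A) = s^2 - (tr A)s + det A.
tr A = -1, det A = 0.
So p(s) = s^2 + s.
The coefficient of s is 1.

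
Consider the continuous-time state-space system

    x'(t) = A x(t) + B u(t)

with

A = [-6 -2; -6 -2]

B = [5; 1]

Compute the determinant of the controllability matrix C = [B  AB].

AB = [[-32], [-32]]
Controllability matrix C = [B  AB] = [[5, -32], [1, -32]]
det(C) = 5·(-32) - (-32)·1 = -160 - (-32) = -128
Since det(C) ≠ 0, rank(C) = 2 and the system is completely controllable.

-128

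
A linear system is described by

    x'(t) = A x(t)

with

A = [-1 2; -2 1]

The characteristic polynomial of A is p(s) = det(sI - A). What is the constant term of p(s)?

3

For a 2×2 matrix, det(sI - A) = s^2 - (tr A)s + det A.
tr A = 0, det A = 3.
So p(s) = s^2 + 3.
The constant term is 3.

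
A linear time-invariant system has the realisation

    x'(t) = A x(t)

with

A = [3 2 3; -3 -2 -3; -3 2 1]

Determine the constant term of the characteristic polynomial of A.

0

Expand det(sI - A) for the 3×3 matrix.
p(s) = s^3 - 2s^2 + 16s.
(Check: constant term = det(-A) = (-1)^3 det A = 0; coefficient of s^2 = -tr A = -2.)
The constant term is 0.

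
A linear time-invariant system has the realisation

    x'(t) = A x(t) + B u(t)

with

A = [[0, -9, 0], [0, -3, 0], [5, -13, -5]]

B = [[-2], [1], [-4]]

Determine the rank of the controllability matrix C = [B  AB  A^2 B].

2

AB = [[-9], [-3], [-3]]
A^2B = [[27], [9], [9]]
Controllability matrix C = [B  AB  A^2B] = [[-2, -9, 27], [1, -3, 9], [-4, -3, 9]]
The rows r1, r2, r3 of C are linearly dependent: -r1 + 2·r2 + r3 = 0 (check each entry), so rank(C) ≤ 2.
The 2×2 minor from rows 1, 2, columns 1, 2 is (-2)·(-3) - (-9)·1 = 6 - (-9) = 15 ≠ 0, so rank(C) = 2.
rank(C) = 2 < n = 3, so the pair (A, B) is not completely controllable.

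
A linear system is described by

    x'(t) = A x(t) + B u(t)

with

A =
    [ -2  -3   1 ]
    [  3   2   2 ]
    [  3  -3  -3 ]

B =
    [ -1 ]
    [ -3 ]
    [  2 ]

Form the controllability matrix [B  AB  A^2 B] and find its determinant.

AB = [[13], [-5], [0]]
A^2B = [[-11], [29], [54]]
Controllability matrix C = [B  AB  A^2B] = [[-1, 13, -11], [-3, -5, 29], [2, 0, 54]]
Expanding along the first row, det(C) = (-1)·((-5)·54 - 29·0) - 13·((-3)·54 - 29·2) + (-11)·((-3)·0 - (-5)·2) = (-1)·(-270) - 13·(-220) + (-11)·10 = 3020
Since det(C) ≠ 0, rank(C) = 3 and the system is completely controllable.

3020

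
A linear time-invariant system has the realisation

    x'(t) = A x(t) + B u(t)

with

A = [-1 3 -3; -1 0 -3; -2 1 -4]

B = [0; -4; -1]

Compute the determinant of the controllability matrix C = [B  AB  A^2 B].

-621

AB = [[-9], [3], [0]]
A^2B = [[18], [9], [21]]
Controllability matrix C = [B  AB  A^2B] = [[0, -9, 18], [-4, 3, 9], [-1, 0, 21]]
Expanding along the first row, det(C) = 0·(3·21 - 9·0) - (-9)·((-4)·21 - 9·(-1)) + 18·((-4)·0 - 3·(-1)) = 0·63 - (-9)·(-75) + 18·3 = -621
Since det(C) ≠ 0, rank(C) = 3 and the system is completely controllable.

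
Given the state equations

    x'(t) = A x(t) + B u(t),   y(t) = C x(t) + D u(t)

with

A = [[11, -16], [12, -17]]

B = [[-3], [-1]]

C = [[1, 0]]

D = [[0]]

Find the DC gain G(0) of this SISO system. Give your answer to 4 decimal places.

G(0) = C(-A)^{-1}B + D = -C A^{-1} B + D.
det A = 5, so A^{-1} = (1/5)·adj(A) = [[-17/5, 16/5], [-12/5, 11/5]]
A^{-1} B = [7, 5]^T
C A^{-1} B = 7
G(0) = D - C A^{-1} B = 0 - (7) = -7

-7.0000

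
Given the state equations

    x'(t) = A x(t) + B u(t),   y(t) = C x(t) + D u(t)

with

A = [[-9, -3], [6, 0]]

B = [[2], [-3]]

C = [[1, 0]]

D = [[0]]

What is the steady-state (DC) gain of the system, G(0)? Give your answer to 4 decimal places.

G(0) = C(-A)^{-1}B + D = -C A^{-1} B + D.
det A = 18, so A^{-1} = (1/18)·adj(A) = [[0, 1/6], [-1/3, -1/2]]
A^{-1} B = [-1/2, 5/6]^T
C A^{-1} B = -1/2
G(0) = D - C A^{-1} B = 0 - (-1/2) = 1/2 ≈ 0.5000

0.5000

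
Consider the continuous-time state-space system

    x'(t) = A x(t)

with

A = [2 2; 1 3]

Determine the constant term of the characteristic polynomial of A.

For a 2×2 matrix, det(sI - A) = s^2 - (tr A)s + det A.
tr A = 5, det A = 4.
So p(s) = s^2 - 5s + 4.
The constant term is 4.

4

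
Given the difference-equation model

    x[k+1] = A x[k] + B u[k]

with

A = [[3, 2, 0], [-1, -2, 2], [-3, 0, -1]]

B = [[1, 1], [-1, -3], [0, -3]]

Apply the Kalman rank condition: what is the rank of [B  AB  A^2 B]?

AB = [[1, -3], [1, -1], [-3, 0]]
A^2B = [[5, -11], [-9, 5], [0, 9]]
Controllability matrix C = [B  AB  A^2B] = [[1, 1, 1, -3, 5, -11], [-1, -3, 1, -1, -9, 5], [0, -3, -3, 0, 0, 9]]
Take the 3×3 submatrix of C formed by columns 1, 2, 3: [[1, 1, 1], [-1, -3, 1], [0, -3, -3]]. Its determinant is 1·((-3)·(-3) - 1·(-3)) - 1·((-1)·(-3) - 1·0) + 1·((-1)·(-3) - (-3)·0) = 1·12 - 1·3 + 1·3 = 12 ≠ 0.
So rank(C) ≥ 3; since C has 3 rows, rank(C) = 3.
rank(C) = 3 = n, so the pair (A, B) is completely controllable.

3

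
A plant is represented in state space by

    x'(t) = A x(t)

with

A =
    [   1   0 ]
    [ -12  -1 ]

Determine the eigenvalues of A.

det(sI - A) = s^2 - (tr A)s + det A, with tr A = 1 + (-1) = 0 and det A = 1·(-1) - 0·(-12) = -1 - 0 = -1.
So p(s) = det(sI - A) = s^2 - 1.
Factor s^2 - 1: two numbers with sum 0 and product -1 are 1 and -1, so s^2 - 1 = (s - 1)(s + 1).
Hence p(s) = (s - 1) (s + 1), with roots -1, 1.
At least one eigenvalue has non-negative real part, so the system is not asymptotically stable.

-1, 1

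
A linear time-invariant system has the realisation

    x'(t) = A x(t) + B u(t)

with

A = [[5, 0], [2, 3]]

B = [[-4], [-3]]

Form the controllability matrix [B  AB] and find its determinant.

8

AB = [[-20], [-17]]
Controllability matrix C = [B  AB] = [[-4, -20], [-3, -17]]
det(C) = (-4)·(-17) - (-20)·(-3) = 68 - 60 = 8
Since det(C) ≠ 0, rank(C) = 2 and the system is completely controllable.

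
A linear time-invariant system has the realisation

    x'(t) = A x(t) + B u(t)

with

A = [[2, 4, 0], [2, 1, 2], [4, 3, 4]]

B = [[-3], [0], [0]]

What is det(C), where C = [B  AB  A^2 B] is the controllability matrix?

AB = [[-6], [-6], [-12]]
A^2B = [[-36], [-42], [-90]]
Controllability matrix C = [B  AB  A^2B] = [[-3, -6, -36], [0, -6, -42], [0, -12, -90]]
Expanding along the first row, det(C) = (-3)·((-6)·(-90) - (-42)·(-12)) - (-6)·(0·(-90) - (-42)·0) + (-36)·(0·(-12) - (-6)·0) = (-3)·36 - (-6)·0 + (-36)·0 = -108
Since det(C) ≠ 0, rank(C) = 3 and the system is completely controllable.

-108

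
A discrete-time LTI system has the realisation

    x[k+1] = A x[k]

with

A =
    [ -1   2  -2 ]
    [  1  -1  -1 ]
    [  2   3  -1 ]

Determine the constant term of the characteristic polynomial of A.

Expand det(zI - A) for the 3×3 matrix.
p(z) = z^3 + 3z^2 + 8z + 16.
(Check: constant term = det(-A) = (-1)^3 det A = 16; coefficient of z^2 = -tr A = 3.)
The constant term is 16.

16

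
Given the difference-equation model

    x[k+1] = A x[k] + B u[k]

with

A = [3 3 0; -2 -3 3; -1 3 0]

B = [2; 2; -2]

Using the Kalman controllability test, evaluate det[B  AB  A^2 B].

AB = [[12], [-16], [4]]
A^2B = [[-12], [36], [-60]]
Controllability matrix C = [B  AB  A^2B] = [[2, 12, -12], [2, -16, 36], [-2, 4, -60]]
Expanding along the first row, det(C) = 2·((-16)·(-60) - 36·4) - 12·(2·(-60) - 36·(-2)) + (-12)·(2·4 - (-16)·(-2)) = 2·816 - 12·(-48) + (-12)·(-24) = 2496
Since det(C) ≠ 0, rank(C) = 3 and the system is completely controllable.

2496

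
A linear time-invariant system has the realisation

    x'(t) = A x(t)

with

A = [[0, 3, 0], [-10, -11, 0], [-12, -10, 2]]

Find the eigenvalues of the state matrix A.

det(sI - A) = s^3 - (tr A)s^2 + (M11 + M22 + M33)s - det A, where Mii is the 2×2 principal minor of A obtained by deleting row i and column i.
tr A = 0 + (-11) + 2 = -9; M11 = (-11)·2 - 0·(-10) = -22 - 0 = -22; M22 = 0·2 - 0·(-12) = 0 - 0 = 0; M33 = 0·(-11) - 3·(-10) = 0 - (-30) = 30; sum of minors = 8.
det A = 0·((-11)·2 - 0·(-10)) - 3·((-10)·2 - 0·(-12)) + 0·((-10)·(-10) - (-11)·(-12)) = 0·(-22) - 3·(-20) + 0·(-32) = 60.
So p(s) = det(sI - A) = s^3 + 9s^2 + 8s - 60.
Rational-root test: any integer root divides -60. Testing small divisors, s = 2 works: p(2) = 8 + 36 + 16 + (-60) = 0, so (s - 2) is a factor.
Dividing, p(s) = (s - 2)(s^2 + 11s + 30).
Factor s^2 + 11s + 30: two numbers with sum -11 and product 30 are -5 and -6, so s^2 + 11s + 30 = (s + 5)(s + 6).
Hence p(s) = (s - 2) (s + 5) (s + 6), with roots -6, -5, 2.
At least one eigenvalue has non-negative real part, so the system is not asymptotically stable.

-6, -5, 2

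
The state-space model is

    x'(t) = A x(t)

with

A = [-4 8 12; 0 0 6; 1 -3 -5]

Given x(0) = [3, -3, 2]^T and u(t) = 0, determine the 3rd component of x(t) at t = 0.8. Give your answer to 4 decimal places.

det(sI - A) = s^3 - (tr A)s^2 + (M11 + M22 + M33)s - det A, where Mii is the 2×2 principal minor of A obtained by deleting row i and column i.
tr A = (-4) + 0 + (-5) = -9; M11 = 0·(-5) - 6·(-3) = 0 - (-18) = 18; M22 = (-4)·(-5) - 12·1 = 20 - 12 = 8; M33 = (-4)·0 - 8·0 = 0 - 0 = 0; sum of minors = 26.
det A = (-4)·(0·(-5) - 6·(-3)) - 8·(0·(-5) - 6·1) + 12·(0·(-3) - 0·1) = (-4)·18 - 8·(-6) + 12·0 = -24.
So p(s) = det(sI - A) = s^3 + 9s^2 + 26s + 24.
Rational-root test: any integer root divides 24. Testing small divisors, s = -2 works: p(-2) = -8 + 36 + (-52) + 24 = 0, so (s + 2) is a factor.
Dividing, p(s) = (s + 2)(s^2 + 7s + 12).
Factor s^2 + 7s + 12: two numbers with sum -7 and product 12 are -3 and -4, so s^2 + 7s + 12 = (s + 3)(s + 4).
Hence p(s) = (s + 2) (s + 3) (s + 4), with roots -4, -3, -2.
The eigenvalues -4, -3, -2 are distinct and real, so A is diagonalisable and x(t) = e^{At} x(0) = V diag(e^{λ_i t}) V^{-1} x(0), where the columns of V are the eigenvectors.
λ = -4: A - (-4)I = [[0, 8, 12], [0, 4, 6], [1, -3, -1]]. v must be orthogonal to every row; (row 1) × (row 3) = [28, 12, -8], so take v_1 = [7, 3, -2]^T.
λ = -3: A - (-3)I = [[-1, 8, 12], [0, 3, 6], [1, -3, -2]]. v must be orthogonal to every row; (row 1) × (row 2) = [12, 6, -3], so take v_2 = [-4, -2, 1]^T.
λ = -2: A - (-2)I = [[-2, 8, 12], [0, 2, 6], [1, -3, -3]]. v must be orthogonal to every row; (row 1) × (row 2) = [24, 12, -4], so take v_3 = [-6, -3, 1]^T.
V = [v_1 v_2 v_3] = [[7, -4, -6], [3, -2, -3], [-2, 1, 1]] has det V = 1, so V^{-1} = adj(V)/det V = [[1, -2, 0], [3, -5, 3], [-1, 1, -2]].
Modal coordinates z(0) = V^{-1} x(0): 1·3 + (-2)·(-3) + 0·2 = 9; 3·3 + (-5)·(-3) + 3·2 = 30; (-1)·3 + 1·(-3) + (-2)·2 = -10; so z(0) = [9, 30, -10]^T.
x_3(t) = Σ_i (v_i)_3 · z_i(0) · e^{λ_i t} (row 3 of V times the modal terms).
x_3(0.8) = (-2)·9·e^{-4·0.8} + 1·30·e^{-3·0.8} + 1·(-10)·e^{-2·0.8} = (-18)·0.040762 + 30·0.090718 + (-10)·0.201897 = -0.0311.

-0.0311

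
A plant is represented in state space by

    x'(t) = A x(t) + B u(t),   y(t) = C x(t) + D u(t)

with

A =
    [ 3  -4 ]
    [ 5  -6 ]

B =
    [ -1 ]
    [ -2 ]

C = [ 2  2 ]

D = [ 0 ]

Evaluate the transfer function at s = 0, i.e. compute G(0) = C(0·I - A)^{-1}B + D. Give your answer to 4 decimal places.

G(0) = C(-A)^{-1}B + D = -C A^{-1} B + D.
det A = 2, so A^{-1} = (1/2)·adj(A) = [[-3, 2], [-5/2, 3/2]]
A^{-1} B = [-1, -1/2]^T
C A^{-1} B = -3
G(0) = D - C A^{-1} B = 0 - (-3) = 3

3.0000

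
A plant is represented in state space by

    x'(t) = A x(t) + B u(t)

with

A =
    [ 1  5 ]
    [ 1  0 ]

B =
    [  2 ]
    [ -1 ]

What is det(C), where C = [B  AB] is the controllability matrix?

AB = [[-3], [2]]
Controllability matrix C = [B  AB] = [[2, -3], [-1, 2]]
det(C) = 2·2 - (-3)·(-1) = 4 - 3 = 1
Since det(C) ≠ 0, rank(C) = 2 and the system is completely controllable.

1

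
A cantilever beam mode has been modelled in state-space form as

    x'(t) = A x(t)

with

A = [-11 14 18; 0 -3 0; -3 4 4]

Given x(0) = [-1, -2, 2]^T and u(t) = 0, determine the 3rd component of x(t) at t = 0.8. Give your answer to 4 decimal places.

det(sI - A) = s^3 - (tr A)s^2 + (M11 + M22 + M33)s - det A, where Mii is the 2×2 principal minor of A obtained by deleting row i and column i.
tr A = (-11) + (-3) + 4 = -10; M11 = (-3)·4 - 0·4 = -12 - 0 = -12; M22 = (-11)·4 - 18·(-3) = -44 - (-54) = 10; M33 = (-11)·(-3) - 14·0 = 33 - 0 = 33; sum of minors = 31.
det A = (-11)·((-3)·4 - 0·4) - 14·(0·4 - 0·(-3)) + 18·(0·4 - (-3)·(-3)) = (-11)·(-12) - 14·0 + 18·(-9) = -30.
So p(s) = det(sI - A) = s^3 + 10s^2 + 31s + 30.
Rational-root test: any integer root divides 30. Testing small divisors, s = -2 works: p(-2) = -8 + 40 + (-62) + 30 = 0, so (s + 2) is a factor.
Dividing, p(s) = (s + 2)(s^2 + 8s + 15).
Factor s^2 + 8s + 15: two numbers with sum -8 and product 15 are -3 and -5, so s^2 + 8s + 15 = (s + 3)(s + 5).
Hence p(s) = (s + 2) (s + 3) (s + 5), with roots -5, -3, -2.
The eigenvalues -5, -3, -2 are distinct and real, so A is diagonalisable and x(t) = e^{At} x(0) = V diag(e^{λ_i t}) V^{-1} x(0), where the columns of V are the eigenvectors.
λ = -5: A - (-5)I = [[-6, 14, 18], [0, 2, 0], [-3, 4, 9]]. v must be orthogonal to every row; (row 1) × (row 2) = [-36, 0, -12], so take v_1 = [3, 0, 1]^T.
λ = -3: A - (-3)I = [[-8, 14, 18], [0, 0, 0], [-3, 4, 7]]. v must be orthogonal to every row; (row 1) × (row 3) = [26, 2, 10], so take v_2 = [13, 1, 5]^T.
λ = -2: A - (-2)I = [[-9, 14, 18], [0, -1, 0], [-3, 4, 6]]. v must be orthogonal to every row; (row 1) × (row 2) = [18, 0, 9], so take v_3 = [2, 0, 1]^T.
V = [v_1 v_2 v_3] = [[3, 13, 2], [0, 1, 0], [1, 5, 1]] has det V = 1, so V^{-1} = adj(V)/det V = [[1, -3, -2], [0, 1, 0], [-1, -2, 3]].
Modal coordinates z(0) = V^{-1} x(0): 1·(-1) + (-3)·(-2) + (-2)·2 = 1; 0·(-1) + 1·(-2) + 0·2 = -2; (-1)·(-1) + (-2)·(-2) + 3·2 = 11; so z(0) = [1, -2, 11]^T.
x_3(t) = Σ_i (v_i)_3 · z_i(0) · e^{λ_i t} (row 3 of V times the modal terms).
x_3(0.8) = 1·1·e^{-5·0.8} + 5·(-2)·e^{-3·0.8} + 1·11·e^{-2·0.8} = 1·0.018316 + (-10)·0.090718 + 11·0.201897 = 1.3320.

1.3320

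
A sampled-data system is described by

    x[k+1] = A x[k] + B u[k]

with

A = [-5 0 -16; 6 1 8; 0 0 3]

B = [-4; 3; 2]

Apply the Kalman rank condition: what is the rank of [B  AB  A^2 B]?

2

AB = [[-12], [-5], [6]]
A^2B = [[-36], [-29], [18]]
Controllability matrix C = [B  AB  A^2B] = [[-4, -12, -36], [3, -5, -29], [2, 6, 18]]
The rows r1, r2, r3 of C are linearly dependent: r1 + 2·r3 = 0 (check each entry), so rank(C) ≤ 2.
The 2×2 minor from rows 1, 2, columns 1, 2 is (-4)·(-5) - (-12)·3 = 20 - (-36) = 56 ≠ 0, so rank(C) = 2.
rank(C) = 2 < n = 3, so the pair (A, B) is not completely controllable.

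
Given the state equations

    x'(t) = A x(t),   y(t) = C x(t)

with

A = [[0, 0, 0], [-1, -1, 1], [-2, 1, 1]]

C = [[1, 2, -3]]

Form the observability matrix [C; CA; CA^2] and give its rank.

3

CA = [[4, -5, -1]]
CA^2 = [[7, 4, -6]]
Observability matrix O = [C; CA; CA^2] = [[1, 2, -3], [4, -5, -1], [7, 4, -6]]
det(O) = 1·((-5)·(-6) - (-1)·4) - 2·(4·(-6) - (-1)·7) + (-3)·(4·4 - (-5)·7) = 1·34 - 2·(-17) + (-3)·51 = -85 ≠ 0, so rank(O) = 3.
rank(O) = 3 = n, so the pair (A, C) is completely observable.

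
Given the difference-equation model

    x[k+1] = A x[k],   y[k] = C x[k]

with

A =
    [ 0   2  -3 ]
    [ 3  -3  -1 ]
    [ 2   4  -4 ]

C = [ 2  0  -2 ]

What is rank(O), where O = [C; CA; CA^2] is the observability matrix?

CA = [[-4, -4, 2]]
CA^2 = [[-8, 12, 8]]
Observability matrix O = [C; CA; CA^2] = [[2, 0, -2], [-4, -4, 2], [-8, 12, 8]]
det(O) = 2·((-4)·8 - 2·12) - 0·((-4)·8 - 2·(-8)) + (-2)·((-4)·12 - (-4)·(-8)) = 2·(-56) - 0·(-16) + (-2)·(-80) = 48 ≠ 0, so rank(O) = 3.
rank(O) = 3 = n, so the pair (A, C) is completely observable.

3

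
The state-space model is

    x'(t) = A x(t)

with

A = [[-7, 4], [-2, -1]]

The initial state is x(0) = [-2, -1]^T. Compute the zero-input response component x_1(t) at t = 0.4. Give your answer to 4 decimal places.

det(sI - A) = s^2 - (tr A)s + det A, with tr A = (-7) + (-1) = -8 and det A = (-7)·(-1) - 4·(-2) = 7 - (-8) = 15.
So p(s) = det(sI - A) = s^2 + 8s + 15.
Factor s^2 + 8s + 15: two numbers with sum -8 and product 15 are -3 and -5, so s^2 + 8s + 15 = (s + 3)(s + 5).
Hence p(s) = (s + 3) (s + 5), with roots -5, -3.
The eigenvalues -5, -3 are distinct and real, so A is diagonalisable and x(t) = e^{At} x(0) = V diag(e^{λ_i t}) V^{-1} x(0), where the columns of V are the eigenvectors.
λ = -5: A - (-5)I = [[-2, 4], [-2, 4]]. Row 1 gives (-2)·v1 + 4·v2 = 0, so take v_1 = [2, 1]^T.
λ = -3: A - (-3)I = [[-4, 4], [-2, 2]]. Row 1 gives (-4)·v1 + 4·v2 = 0, so take v_2 = [-1, -1]^T.
V = [v_1 v_2] = [[2, -1], [1, -1]] has det V = -1, so V^{-1} = adj(V)/det V = [[1, -1], [1, -2]].
Modal coordinates z(0) = V^{-1} x(0): 1·(-2) + (-1)·(-1) = -1; 1·(-2) + (-2)·(-1) = 0; so z(0) = [-1, 0]^T.
x_1(t) = Σ_i (v_i)_1 · z_i(0) · e^{λ_i t} (row 1 of V times the modal terms).
x_1(0.4) = 2·(-1)·e^{-5·0.4} + (-1)·0·e^{-3·0.4} = (-2)·0.135335 + 0·0.301194 = -0.2707.

-0.2707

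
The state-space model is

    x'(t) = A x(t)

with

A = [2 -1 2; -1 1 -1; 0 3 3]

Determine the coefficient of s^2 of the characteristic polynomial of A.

Expand det(sI - A) for the 3×3 matrix.
p(s) = s^3 - 6s^2 + 13s - 3.
(Check: constant term = det(-A) = (-1)^3 det A = -3; coefficient of s^2 = -tr A = -6.)
The coefficient of s^2 is -6.

-6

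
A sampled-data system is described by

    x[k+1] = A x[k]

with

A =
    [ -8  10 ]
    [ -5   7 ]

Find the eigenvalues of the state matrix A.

det(zI - A) = z^2 - (tr A)z + det A, with tr A = (-8) + 7 = -1 and det A = (-8)·7 - 10·(-5) = -56 - (-50) = -6.
So p(z) = det(zI - A) = z^2 + z - 6.
Factor z^2 + z - 6: two numbers with sum -1 and product -6 are 2 and -3, so z^2 + z - 6 = (z - 2)(z + 3).
Hence p(z) = (z - 2) (z + 3), with roots -3, 2.

-3, 2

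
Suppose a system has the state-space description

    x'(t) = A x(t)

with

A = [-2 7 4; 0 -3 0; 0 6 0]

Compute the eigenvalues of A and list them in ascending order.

det(sI - A) = s^3 - (tr A)s^2 + (M11 + M22 + M33)s - det A, where Mii is the 2×2 principal minor of A obtained by deleting row i and column i.
tr A = (-2) + (-3) + 0 = -5; M11 = (-3)·0 - 0·6 = 0 - 0 = 0; M22 = (-2)·0 - 4·0 = 0 - 0 = 0; M33 = (-2)·(-3) - 7·0 = 6 - 0 = 6; sum of minors = 6.
det A = (-2)·((-3)·0 - 0·6) - 7·(0·0 - 0·0) + 4·(0·6 - (-3)·0) = (-2)·0 - 7·0 + 4·0 = 0.
So p(s) = det(sI - A) = s^3 + 5s^2 + 6s.
The constant term is 0, so p(s) = s(s^2 + 5s + 6).
Factor s^2 + 5s + 6: two numbers with sum -5 and product 6 are -2 and -3, so s^2 + 5s + 6 = (s + 2)(s + 3).
Hence p(s) = s (s + 2) (s + 3), with roots -3, -2, 0.
At least one eigenvalue has non-negative real part, so the system is not asymptotically stable.

-3, -2, 0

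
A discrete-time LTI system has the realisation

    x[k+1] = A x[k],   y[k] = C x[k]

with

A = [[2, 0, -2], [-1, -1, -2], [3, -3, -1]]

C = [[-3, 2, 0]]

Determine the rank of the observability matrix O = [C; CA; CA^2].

3

CA = [[-8, -2, 2]]
CA^2 = [[-8, -4, 18]]
Observability matrix O = [C; CA; CA^2] = [[-3, 2, 0], [-8, -2, 2], [-8, -4, 18]]
det(O) = (-3)·((-2)·18 - 2·(-4)) - 2·((-8)·18 - 2·(-8)) + 0·((-8)·(-4) - (-2)·(-8)) = (-3)·(-28) - 2·(-128) + 0·16 = 340 ≠ 0, so rank(O) = 3.
rank(O) = 3 = n, so the pair (A, C) is completely observable.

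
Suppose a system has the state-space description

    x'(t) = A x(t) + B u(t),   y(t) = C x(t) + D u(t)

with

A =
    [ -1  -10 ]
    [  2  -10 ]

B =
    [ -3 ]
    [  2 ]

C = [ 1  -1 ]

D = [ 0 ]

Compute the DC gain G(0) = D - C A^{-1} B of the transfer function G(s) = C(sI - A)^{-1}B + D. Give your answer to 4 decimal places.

-1.5333

G(0) = C(-A)^{-1}B + D = -C A^{-1} B + D.
det A = 30, so A^{-1} = (1/30)·adj(A) = [[-1/3, 1/3], [-1/15, -1/30]]
A^{-1} B = [5/3, 2/15]^T
C A^{-1} B = 23/15
G(0) = D - C A^{-1} B = 0 - (23/15) = -23/15 ≈ -1.5333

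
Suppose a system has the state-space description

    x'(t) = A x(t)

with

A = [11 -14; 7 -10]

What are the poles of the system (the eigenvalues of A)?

-3, 4

det(sI - A) = s^2 - (tr A)s + det A, with tr A = 11 + (-10) = 1 and det A = 11·(-10) - (-14)·7 = -110 - (-98) = -12.
So p(s) = det(sI - A) = s^2 - s - 12.
Factor s^2 - s - 12: two numbers with sum 1 and product -12 are 4 and -3, so s^2 - s - 12 = (s - 4)(s + 3).
Hence p(s) = (s - 4) (s + 3), with roots -3, 4.
At least one eigenvalue has non-negative real part, so the system is not asymptotically stable.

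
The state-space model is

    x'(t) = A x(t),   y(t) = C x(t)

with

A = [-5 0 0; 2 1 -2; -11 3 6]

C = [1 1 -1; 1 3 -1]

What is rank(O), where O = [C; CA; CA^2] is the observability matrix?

CA = [[8, -2, -8], [12, 0, -12]]
CA^2 = [[44, -26, -44], [72, -36, -72]]
Observability matrix O = [C; CA; CA^2] = [[1, 1, -1], [1, 3, -1], [8, -2, -8], [12, 0, -12], [44, -26, -44], [72, -36, -72]]
The columns c1, c2, c3 of O are linearly dependent: c1 + c3 = 0 (check each entry), so rank(O) ≤ 2.
The 2×2 minor from rows 1, 2, columns 1, 2 is 1·3 - 1·1 = 3 - 1 = 2 ≠ 0, so rank(O) = 2.
rank(O) = 2 < n = 3, so the pair (A, C) is not completely observable.

2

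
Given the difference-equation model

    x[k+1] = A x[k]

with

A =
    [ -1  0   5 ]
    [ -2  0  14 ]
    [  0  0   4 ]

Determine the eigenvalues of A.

det(zI - A) = z^3 - (tr A)z^2 + (M11 + M22 + M33)z - det A, where Mii is the 2×2 principal minor of A obtained by deleting row i and column i.
tr A = (-1) + 0 + 4 = 3; M11 = 0·4 - 14·0 = 0 - 0 = 0; M22 = (-1)·4 - 5·0 = -4 - 0 = -4; M33 = (-1)·0 - 0·(-2) = 0 - 0 = 0; sum of minors = -4.
det A = (-1)·(0·4 - 14·0) - 0·((-2)·4 - 14·0) + 5·((-2)·0 - 0·0) = (-1)·0 - 0·(-8) + 5·0 = 0.
So p(z) = det(zI - A) = z^3 - 3z^2 - 4z.
The constant term is 0, so p(z) = z(z^2 - 3z - 4).
Factor z^2 - 3z - 4: two numbers with sum 3 and product -4 are 4 and -1, so z^2 - 3z - 4 = (z - 4)(z + 1).
Hence p(z) = z (z - 4) (z + 1), with roots -1, 0, 4.

-1, 0, 4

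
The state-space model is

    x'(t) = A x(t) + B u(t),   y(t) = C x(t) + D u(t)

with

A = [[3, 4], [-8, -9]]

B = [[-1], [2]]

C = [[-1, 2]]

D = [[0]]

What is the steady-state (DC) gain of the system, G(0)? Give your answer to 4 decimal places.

1.0000

G(0) = C(-A)^{-1}B + D = -C A^{-1} B + D.
det A = 5, so A^{-1} = (1/5)·adj(A) = [[-9/5, -4/5], [8/5, 3/5]]
A^{-1} B = [1/5, -2/5]^T
C A^{-1} B = -1
G(0) = D - C A^{-1} B = 0 - (-1) = 1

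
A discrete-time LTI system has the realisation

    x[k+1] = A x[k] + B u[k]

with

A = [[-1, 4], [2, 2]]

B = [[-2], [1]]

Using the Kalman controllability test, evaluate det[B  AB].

AB = [[6], [-2]]
Controllability matrix C = [B  AB] = [[-2, 6], [1, -2]]
det(C) = (-2)·(-2) - 6·1 = 4 - 6 = -2
Since det(C) ≠ 0, rank(C) = 2 and the system is completely controllable.

-2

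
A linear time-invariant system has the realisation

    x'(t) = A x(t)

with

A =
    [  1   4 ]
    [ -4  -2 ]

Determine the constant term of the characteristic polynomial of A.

For a 2×2 matrix, det(sI - A) = s^2 - (tr A)s + det A.
tr A = -1, det A = 14.
So p(s) = s^2 + s + 14.
The constant term is 14.

14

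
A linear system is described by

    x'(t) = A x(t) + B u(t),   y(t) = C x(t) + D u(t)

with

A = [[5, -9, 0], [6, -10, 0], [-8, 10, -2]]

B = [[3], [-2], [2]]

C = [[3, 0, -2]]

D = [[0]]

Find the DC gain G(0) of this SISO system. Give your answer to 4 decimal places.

G(0) = C(-A)^{-1}B + D = -C A^{-1} B + D.
det A = -8, so A^{-1} = (1/-8)·adj(A) = [[-5/2, 9/4, 0], [-3/2, 5/4, 0], [5/2, -11/4, -1/2]]
A^{-1} B = [-12, -7, 12]^T
C A^{-1} B = -60
G(0) = D - C A^{-1} B = 0 - (-60) = 60

60.0000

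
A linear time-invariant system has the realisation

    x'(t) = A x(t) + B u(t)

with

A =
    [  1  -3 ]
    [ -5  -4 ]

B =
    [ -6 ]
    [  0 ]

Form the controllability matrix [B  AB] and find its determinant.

-180

AB = [[-6], [30]]
Controllability matrix C = [B  AB] = [[-6, -6], [0, 30]]
det(C) = (-6)·30 - (-6)·0 = -180 - 0 = -180
Since det(C) ≠ 0, rank(C) = 2 and the system is completely controllable.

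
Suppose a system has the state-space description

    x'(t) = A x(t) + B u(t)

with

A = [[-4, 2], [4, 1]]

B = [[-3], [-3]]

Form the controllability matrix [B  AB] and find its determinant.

63

AB = [[6], [-15]]
Controllability matrix C = [B  AB] = [[-3, 6], [-3, -15]]
det(C) = (-3)·(-15) - 6·(-3) = 45 - (-18) = 63
Since det(C) ≠ 0, rank(C) = 2 and the system is completely controllable.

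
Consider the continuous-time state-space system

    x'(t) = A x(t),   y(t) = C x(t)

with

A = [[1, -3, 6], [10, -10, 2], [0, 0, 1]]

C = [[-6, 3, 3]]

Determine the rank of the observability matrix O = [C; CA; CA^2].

CA = [[24, -12, -27]]
CA^2 = [[-96, 48, 93]]
Observability matrix O = [C; CA; CA^2] = [[-6, 3, 3], [24, -12, -27], [-96, 48, 93]]
The columns c1, c2, c3 of O are linearly dependent: c1 + 2·c2 = 0 (check each entry), so rank(O) ≤ 2.
The 2×2 minor from rows 1, 2, columns 1, 3 is (-6)·(-27) - 3·24 = 162 - 72 = 90 ≠ 0, so rank(O) = 2.
rank(O) = 2 < n = 3, so the pair (A, C) is not completely observable.

2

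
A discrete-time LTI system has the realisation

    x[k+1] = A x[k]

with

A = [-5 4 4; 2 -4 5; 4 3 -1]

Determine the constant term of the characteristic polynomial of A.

-231

Expand det(zI - A) for the 3×3 matrix.
p(z) = z^3 + 10z^2 - 10z - 231.
(Check: constant term = det(-A) = (-1)^3 det A = -231; coefficient of z^2 = -tr A = 10.)
The constant term is -231.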